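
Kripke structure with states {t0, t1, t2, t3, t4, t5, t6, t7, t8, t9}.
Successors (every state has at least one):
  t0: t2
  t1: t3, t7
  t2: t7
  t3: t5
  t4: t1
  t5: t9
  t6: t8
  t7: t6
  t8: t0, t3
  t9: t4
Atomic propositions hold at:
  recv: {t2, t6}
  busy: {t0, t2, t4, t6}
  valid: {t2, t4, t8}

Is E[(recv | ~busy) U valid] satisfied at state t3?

Yes

Sat(~busy) = {t1, t3, t5, t7, t8, t9}
Sat(recv | ~busy) = {t1, t2, t3, t5, t6, t7, t8, t9}
E[(recv | ~busy) U valid]: least fixpoint, start Z0 = Sat(valid) = {t2, t4, t8}, add states in Sat(recv | ~busy) with some successor in Z. Z1 = {t2, t4, t6, t8, t9}; Z2 = {t2, t4, t5, t6, t7, t8, t9}; Z3 = {t1, t2, t3, t4, t5, t6, t7, t8, t9}; fixed.
Sat(E[(recv | ~busy) U valid]) = {t1, t2, t3, t4, t5, t6, t7, t8, t9}
t3 ∈ Sat(E[(recv | ~busy) U valid]) = {t1, t2, t3, t4, t5, t6, t7, t8, t9}, so the formula holds at t3.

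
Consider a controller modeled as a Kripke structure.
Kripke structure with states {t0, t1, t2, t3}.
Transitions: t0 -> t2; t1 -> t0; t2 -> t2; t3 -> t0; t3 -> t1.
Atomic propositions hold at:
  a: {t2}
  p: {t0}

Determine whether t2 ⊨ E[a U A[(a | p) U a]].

Yes

Sat(a | p) = {t0, t2}
A[(a | p) U a]: least fixpoint, start Z0 = Sat(a) = {t2}, add states in Sat(a | p) with every successor in Z. Z1 = {t0, t2}; fixed.
Sat(A[(a | p) U a]) = {t0, t2}
E[a U A[(a | p) U a]]: least fixpoint, start Z0 = Sat(A[(a | p) U a]) = {t0, t2}, add states in Sat(a) with some successor in Z. Already a fixed point.
Sat(E[a U A[(a | p) U a]]) = {t0, t2}
t2 ∈ Sat(E[a U A[(a | p) U a]]) = {t0, t2}, so the formula holds at t2.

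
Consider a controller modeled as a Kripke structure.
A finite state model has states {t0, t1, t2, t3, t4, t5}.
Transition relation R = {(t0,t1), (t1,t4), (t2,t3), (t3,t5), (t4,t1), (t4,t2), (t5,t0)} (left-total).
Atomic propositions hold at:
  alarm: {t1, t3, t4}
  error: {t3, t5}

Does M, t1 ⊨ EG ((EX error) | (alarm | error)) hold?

Sat(EX error) = {s : some successor in {t3, t5}} = {t2, t3}
Sat(alarm | error) = {t1, t3, t4, t5}
Sat((EX error) | (alarm | error)) = {t1, t2, t3, t4, t5}
EG ((EX error) | (alarm | error)): greatest fixpoint, start Z0 = {t1, t2, t3, t4, t5}, keep only states in Sat with some successor in Z. Z1 = {t1, t2, t3, t4}; Z2 = {t1, t2, t4}; Z3 = {t1, t4}; fixed.
Sat(EG ((EX error) | (alarm | error))) = {t1, t4}
t1 ∈ Sat(EG ((EX error) | (alarm | error))) = {t1, t4}, so the formula holds at t1.

Yes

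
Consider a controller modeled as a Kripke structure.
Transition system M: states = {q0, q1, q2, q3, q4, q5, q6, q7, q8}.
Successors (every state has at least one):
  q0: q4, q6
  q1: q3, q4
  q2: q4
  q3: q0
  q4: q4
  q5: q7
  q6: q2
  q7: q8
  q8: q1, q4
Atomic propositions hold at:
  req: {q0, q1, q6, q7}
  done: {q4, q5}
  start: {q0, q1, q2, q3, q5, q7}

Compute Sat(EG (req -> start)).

{q0, q1, q2, q3, q4, q5, q7, q8}

Sat(req -> start) = {q0, q1, q2, q3, q4, q5, q7, q8}
EG (req -> start): greatest fixpoint, start Z0 = {q0, q1, q2, q3, q4, q5, q7, q8}, keep only states in Sat with some successor in Z. Already a fixed point.
Sat(EG (req -> start)) = {q0, q1, q2, q3, q4, q5, q7, q8}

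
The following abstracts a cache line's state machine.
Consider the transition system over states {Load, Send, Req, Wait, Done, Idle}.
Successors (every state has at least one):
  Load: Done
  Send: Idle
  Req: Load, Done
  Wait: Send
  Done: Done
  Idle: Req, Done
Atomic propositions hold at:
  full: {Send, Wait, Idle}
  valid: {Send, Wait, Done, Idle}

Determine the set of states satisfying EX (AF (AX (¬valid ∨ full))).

Sat(¬valid) = {Load, Req}
Sat(¬valid ∨ full) = {Load, Send, Req, Wait, Idle}
Sat(AX (¬valid ∨ full)) = {s : every successor in {Load, Send, Req, Wait, Idle}} = {Send, Wait}
AF (AX (¬valid ∨ full)): least fixpoint, start Z0 = {Send, Wait}, add states with every successor in Z. Already a fixed point.
Sat(AF (AX (¬valid ∨ full))) = {Send, Wait}
Sat(EX (AF (AX (¬valid ∨ full)))) = {s : some successor in {Send, Wait}} = {Wait}

{Wait}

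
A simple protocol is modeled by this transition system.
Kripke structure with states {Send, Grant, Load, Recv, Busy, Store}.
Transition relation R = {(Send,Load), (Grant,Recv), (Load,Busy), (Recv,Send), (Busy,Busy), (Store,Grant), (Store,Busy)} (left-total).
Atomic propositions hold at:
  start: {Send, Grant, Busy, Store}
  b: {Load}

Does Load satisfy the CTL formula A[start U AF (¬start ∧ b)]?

Yes

Sat(¬start) = {Load, Recv}
Sat(¬start ∧ b) = {Load}
AF (¬start ∧ b): least fixpoint, start Z0 = {Load}, add states with every successor in Z. Z1 = {Send, Load}; Z2 = {Send, Load, Recv}; Z3 = {Send, Grant, Load, Recv}; fixed.
Sat(AF (¬start ∧ b)) = {Send, Grant, Load, Recv}
A[start U AF (¬start ∧ b)]: least fixpoint, start Z0 = Sat(AF (¬start ∧ b)) = {Send, Grant, Load, Recv}, add states in Sat(start) with every successor in Z. Already a fixed point.
Sat(A[start U AF (¬start ∧ b)]) = {Send, Grant, Load, Recv}
Load ∈ Sat(A[start U AF (¬start ∧ b)]) = {Send, Grant, Load, Recv}, so the formula holds at Load.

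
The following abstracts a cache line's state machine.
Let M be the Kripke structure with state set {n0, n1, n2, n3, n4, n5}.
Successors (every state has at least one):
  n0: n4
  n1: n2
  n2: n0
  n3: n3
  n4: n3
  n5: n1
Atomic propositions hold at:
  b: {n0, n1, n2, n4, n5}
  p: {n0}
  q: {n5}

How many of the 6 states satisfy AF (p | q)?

Sat(p | q) = {n0, n5}
AF (p | q): least fixpoint, start Z0 = {n0, n5}, add states with every successor in Z. Z1 = {n0, n2, n5}; Z2 = {n0, n1, n2, n5}; fixed.
Sat(AF (p | q)) = {n0, n1, n2, n5}
|Sat(AF (p | q))| = |{n0, n1, n2, n5}| = 4.

4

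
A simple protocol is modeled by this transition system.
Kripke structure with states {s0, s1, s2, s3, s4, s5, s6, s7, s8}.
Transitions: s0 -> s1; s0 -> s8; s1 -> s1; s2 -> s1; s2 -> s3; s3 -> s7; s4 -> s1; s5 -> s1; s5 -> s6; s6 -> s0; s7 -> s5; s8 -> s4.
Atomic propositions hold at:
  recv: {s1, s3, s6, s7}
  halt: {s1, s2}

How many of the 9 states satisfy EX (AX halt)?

Sat(AX halt) = {s : every successor in {s1, s2}} = {s1, s4}
Sat(EX (AX halt)) = {s : some successor in {s1, s4}} = {s0, s1, s2, s4, s5, s8}
|Sat(EX (AX halt))| = |{s0, s1, s2, s4, s5, s8}| = 6.

6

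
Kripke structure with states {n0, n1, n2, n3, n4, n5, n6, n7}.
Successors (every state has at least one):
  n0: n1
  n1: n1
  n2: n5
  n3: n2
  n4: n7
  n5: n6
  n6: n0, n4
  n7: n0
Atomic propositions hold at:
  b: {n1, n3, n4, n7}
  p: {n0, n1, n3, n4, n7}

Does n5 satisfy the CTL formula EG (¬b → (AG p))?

Sat(¬b) = {n0, n2, n5, n6}
AG p: greatest fixpoint, start Z0 = {n0, n1, n3, n4, n7}, keep only states in Sat with every successor in Z. Z1 = {n0, n1, n4, n7}; fixed.
Sat(AG p) = {n0, n1, n4, n7}
Sat(¬b → (AG p)) = {n0, n1, n3, n4, n7}
EG (¬b → (AG p)): greatest fixpoint, start Z0 = {n0, n1, n3, n4, n7}, keep only states in Sat with some successor in Z. Z1 = {n0, n1, n4, n7}; fixed.
Sat(EG (¬b → (AG p))) = {n0, n1, n4, n7}
n5 ∉ Sat(EG (¬b → (AG p))) = {n0, n1, n4, n7}, so the formula does not hold at n5.

No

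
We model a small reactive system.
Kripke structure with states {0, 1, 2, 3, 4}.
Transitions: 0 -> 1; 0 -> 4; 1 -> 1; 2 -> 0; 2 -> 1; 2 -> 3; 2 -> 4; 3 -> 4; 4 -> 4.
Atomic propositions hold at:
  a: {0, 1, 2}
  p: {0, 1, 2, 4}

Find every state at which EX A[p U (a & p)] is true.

Sat(a & p) = {0, 1, 2}
A[p U (a & p)]: least fixpoint, start Z0 = Sat((a & p)) = {0, 1, 2}, add states in Sat(p) with every successor in Z. Already a fixed point.
Sat(A[p U (a & p)]) = {0, 1, 2}
Sat(EX A[p U (a & p)]) = {s : some successor in {0, 1, 2}} = {0, 1, 2}

{0, 1, 2}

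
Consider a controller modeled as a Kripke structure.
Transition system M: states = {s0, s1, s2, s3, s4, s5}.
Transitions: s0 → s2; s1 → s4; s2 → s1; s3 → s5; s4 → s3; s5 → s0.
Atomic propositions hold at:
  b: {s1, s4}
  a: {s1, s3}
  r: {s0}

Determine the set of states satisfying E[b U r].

E[b U r]: least fixpoint, start Z0 = Sat(r) = {s0}, add states in Sat(b) with some successor in Z. Already a fixed point.
Sat(E[b U r]) = {s0}

{s0}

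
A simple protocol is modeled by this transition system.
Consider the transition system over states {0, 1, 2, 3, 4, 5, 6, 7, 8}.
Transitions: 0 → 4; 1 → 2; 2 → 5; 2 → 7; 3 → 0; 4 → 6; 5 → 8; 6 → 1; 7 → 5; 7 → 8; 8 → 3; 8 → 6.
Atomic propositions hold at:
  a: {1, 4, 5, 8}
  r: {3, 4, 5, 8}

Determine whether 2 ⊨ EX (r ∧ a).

Yes

Sat(r ∧ a) = {4, 5, 8}
Sat(EX (r ∧ a)) = {s : some successor in {4, 5, 8}} = {0, 2, 5, 7}
2 ∈ Sat(EX (r ∧ a)) = {0, 2, 5, 7}, so the formula holds at 2.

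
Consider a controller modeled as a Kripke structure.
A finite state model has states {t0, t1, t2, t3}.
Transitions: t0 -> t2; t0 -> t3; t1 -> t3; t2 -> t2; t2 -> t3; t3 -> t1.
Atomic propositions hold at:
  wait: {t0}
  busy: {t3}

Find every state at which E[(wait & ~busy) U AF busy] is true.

Sat(~busy) = {t0, t1, t2}
Sat(wait & ~busy) = {t0}
AF busy: least fixpoint, start Z0 = {t3}, add states with every successor in Z. Z1 = {t1, t3}; fixed.
Sat(AF busy) = {t1, t3}
E[(wait & ~busy) U AF busy]: least fixpoint, start Z0 = Sat(AF busy) = {t1, t3}, add states in Sat(wait & ~busy) with some successor in Z. Z1 = {t0, t1, t3}; fixed.
Sat(E[(wait & ~busy) U AF busy]) = {t0, t1, t3}

{t0, t1, t3}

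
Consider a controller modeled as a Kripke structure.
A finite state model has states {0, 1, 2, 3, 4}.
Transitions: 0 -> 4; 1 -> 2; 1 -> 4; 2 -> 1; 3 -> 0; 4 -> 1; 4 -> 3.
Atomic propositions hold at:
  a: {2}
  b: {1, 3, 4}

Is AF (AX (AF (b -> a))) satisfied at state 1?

No

Sat(b -> a) = {0, 2}
AF (b -> a): least fixpoint, start Z0 = {0, 2}, add states with every successor in Z. Z1 = {0, 2, 3}; fixed.
Sat(AF (b -> a)) = {0, 2, 3}
Sat(AX (AF (b -> a))) = {s : every successor in {0, 2, 3}} = {3}
AF (AX (AF (b -> a))): least fixpoint, start Z0 = {3}, add states with every successor in Z. Already a fixed point.
Sat(AF (AX (AF (b -> a)))) = {3}
1 ∉ Sat(AF (AX (AF (b -> a)))) = {3}, so the formula does not hold at 1.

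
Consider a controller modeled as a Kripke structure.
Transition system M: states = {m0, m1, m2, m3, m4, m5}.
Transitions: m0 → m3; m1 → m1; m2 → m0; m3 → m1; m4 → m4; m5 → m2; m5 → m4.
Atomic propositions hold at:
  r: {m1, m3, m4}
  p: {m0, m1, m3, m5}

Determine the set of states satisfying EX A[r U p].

{m0, m1, m2, m3}

A[r U p]: least fixpoint, start Z0 = Sat(p) = {m0, m1, m3, m5}, add states in Sat(r) with every successor in Z. Already a fixed point.
Sat(A[r U p]) = {m0, m1, m3, m5}
Sat(EX A[r U p]) = {s : some successor in {m0, m1, m3, m5}} = {m0, m1, m2, m3}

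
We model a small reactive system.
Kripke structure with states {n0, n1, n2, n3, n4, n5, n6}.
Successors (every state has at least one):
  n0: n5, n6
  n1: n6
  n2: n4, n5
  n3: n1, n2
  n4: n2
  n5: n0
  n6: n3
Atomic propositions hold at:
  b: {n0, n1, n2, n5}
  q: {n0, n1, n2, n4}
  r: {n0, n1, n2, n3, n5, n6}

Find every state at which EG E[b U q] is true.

{n0, n2, n4, n5}

E[b U q]: least fixpoint, start Z0 = Sat(q) = {n0, n1, n2, n4}, add states in Sat(b) with some successor in Z. Z1 = {n0, n1, n2, n4, n5}; fixed.
Sat(E[b U q]) = {n0, n1, n2, n4, n5}
EG E[b U q]: greatest fixpoint, start Z0 = {n0, n1, n2, n4, n5}, keep only states in Sat with some successor in Z. Z1 = {n0, n2, n4, n5}; fixed.
Sat(EG E[b U q]) = {n0, n2, n4, n5}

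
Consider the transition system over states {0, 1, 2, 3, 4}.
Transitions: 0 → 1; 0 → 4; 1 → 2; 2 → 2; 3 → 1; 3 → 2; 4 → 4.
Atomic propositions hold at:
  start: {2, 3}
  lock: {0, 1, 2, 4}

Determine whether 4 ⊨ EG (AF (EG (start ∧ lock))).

No

Sat(start ∧ lock) = {2}
EG (start ∧ lock): greatest fixpoint, start Z0 = {2}, keep only states in Sat with some successor in Z. Already a fixed point.
Sat(EG (start ∧ lock)) = {2}
AF (EG (start ∧ lock)): least fixpoint, start Z0 = {2}, add states with every successor in Z. Z1 = {1, 2}; Z2 = {1, 2, 3}; fixed.
Sat(AF (EG (start ∧ lock))) = {1, 2, 3}
EG (AF (EG (start ∧ lock))): greatest fixpoint, start Z0 = {1, 2, 3}, keep only states in Sat with some successor in Z. Already a fixed point.
Sat(EG (AF (EG (start ∧ lock)))) = {1, 2, 3}
4 ∉ Sat(EG (AF (EG (start ∧ lock)))) = {1, 2, 3}, so the formula does not hold at 4.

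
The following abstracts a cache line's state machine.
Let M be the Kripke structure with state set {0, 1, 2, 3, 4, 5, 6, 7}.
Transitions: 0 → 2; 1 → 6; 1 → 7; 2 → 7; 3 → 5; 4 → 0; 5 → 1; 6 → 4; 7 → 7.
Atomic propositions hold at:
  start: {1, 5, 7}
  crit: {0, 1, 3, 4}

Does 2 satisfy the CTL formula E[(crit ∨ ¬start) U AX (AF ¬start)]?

No

Sat(¬start) = {0, 2, 3, 4, 6}
Sat(crit ∨ ¬start) = {0, 1, 2, 3, 4, 6}
AF ¬start: least fixpoint, start Z0 = {0, 2, 3, 4, 6}, add states with every successor in Z. Already a fixed point.
Sat(AF ¬start) = {0, 2, 3, 4, 6}
Sat(AX (AF ¬start)) = {s : every successor in {0, 2, 3, 4, 6}} = {0, 4, 6}
E[(crit ∨ ¬start) U AX (AF ¬start)]: least fixpoint, start Z0 = Sat(AX (AF ¬start)) = {0, 4, 6}, add states in Sat(crit ∨ ¬start) with some successor in Z. Z1 = {0, 1, 4, 6}; fixed.
Sat(E[(crit ∨ ¬start) U AX (AF ¬start)]) = {0, 1, 4, 6}
2 ∉ Sat(E[(crit ∨ ¬start) U AX (AF ¬start)]) = {0, 1, 4, 6}, so the formula does not hold at 2.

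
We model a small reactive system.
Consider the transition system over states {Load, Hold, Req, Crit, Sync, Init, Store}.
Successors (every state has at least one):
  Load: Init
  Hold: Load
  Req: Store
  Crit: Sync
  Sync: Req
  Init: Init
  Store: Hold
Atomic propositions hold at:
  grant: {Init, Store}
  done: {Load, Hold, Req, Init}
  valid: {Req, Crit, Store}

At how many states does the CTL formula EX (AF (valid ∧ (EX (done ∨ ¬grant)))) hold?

3

Sat(¬grant) = {Load, Hold, Req, Crit, Sync}
Sat(done ∨ ¬grant) = {Load, Hold, Req, Crit, Sync, Init}
Sat(EX (done ∨ ¬grant)) = {s : some successor in {Load, Hold, Req, Crit, Sync, Init}} = {Load, Hold, Crit, Sync, Init, Store}
Sat(valid ∧ (EX (done ∨ ¬grant))) = {Crit, Store}
AF (valid ∧ (EX (done ∨ ¬grant))): least fixpoint, start Z0 = {Crit, Store}, add states with every successor in Z. Z1 = {Req, Crit, Store}; Z2 = {Req, Crit, Sync, Store}; fixed.
Sat(AF (valid ∧ (EX (done ∨ ¬grant)))) = {Req, Crit, Sync, Store}
Sat(EX (AF (valid ∧ (EX (done ∨ ¬grant))))) = {s : some successor in {Req, Crit, Sync, Store}} = {Req, Crit, Sync}
|Sat(EX (AF (valid ∧ (EX (done ∨ ¬grant)))))| = |{Req, Crit, Sync}| = 3.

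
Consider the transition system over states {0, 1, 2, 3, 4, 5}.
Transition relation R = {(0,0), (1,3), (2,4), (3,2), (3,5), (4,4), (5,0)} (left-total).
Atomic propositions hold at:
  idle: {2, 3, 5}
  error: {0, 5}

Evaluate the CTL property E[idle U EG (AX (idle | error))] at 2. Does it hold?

No

Sat(idle | error) = {0, 2, 3, 5}
Sat(AX (idle | error)) = {s : every successor in {0, 2, 3, 5}} = {0, 1, 3, 5}
EG (AX (idle | error)): greatest fixpoint, start Z0 = {0, 1, 3, 5}, keep only states in Sat with some successor in Z. Already a fixed point.
Sat(EG (AX (idle | error))) = {0, 1, 3, 5}
E[idle U EG (AX (idle | error))]: least fixpoint, start Z0 = Sat(EG (AX (idle | error))) = {0, 1, 3, 5}, add states in Sat(idle) with some successor in Z. Already a fixed point.
Sat(E[idle U EG (AX (idle | error))]) = {0, 1, 3, 5}
2 ∉ Sat(E[idle U EG (AX (idle | error))]) = {0, 1, 3, 5}, so the formula does not hold at 2.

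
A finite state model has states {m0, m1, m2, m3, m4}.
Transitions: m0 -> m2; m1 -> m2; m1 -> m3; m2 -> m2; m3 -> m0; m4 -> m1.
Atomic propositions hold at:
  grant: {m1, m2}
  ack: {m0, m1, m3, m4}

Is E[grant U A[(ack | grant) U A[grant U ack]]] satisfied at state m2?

No

Sat(ack | grant) = {m0, m1, m2, m3, m4}
A[grant U ack]: least fixpoint, start Z0 = Sat(ack) = {m0, m1, m3, m4}, add states in Sat(grant) with every successor in Z. Already a fixed point.
Sat(A[grant U ack]) = {m0, m1, m3, m4}
A[(ack | grant) U A[grant U ack]]: least fixpoint, start Z0 = Sat(A[grant U ack]) = {m0, m1, m3, m4}, add states in Sat(ack | grant) with every successor in Z. Already a fixed point.
Sat(A[(ack | grant) U A[grant U ack]]) = {m0, m1, m3, m4}
E[grant U A[(ack | grant) U A[grant U ack]]]: least fixpoint, start Z0 = Sat(A[(ack | grant) U A[grant U ack]]) = {m0, m1, m3, m4}, add states in Sat(grant) with some successor in Z. Already a fixed point.
Sat(E[grant U A[(ack | grant) U A[grant U ack]]]) = {m0, m1, m3, m4}
m2 ∉ Sat(E[grant U A[(ack | grant) U A[grant U ack]]]) = {m0, m1, m3, m4}, so the formula does not hold at m2.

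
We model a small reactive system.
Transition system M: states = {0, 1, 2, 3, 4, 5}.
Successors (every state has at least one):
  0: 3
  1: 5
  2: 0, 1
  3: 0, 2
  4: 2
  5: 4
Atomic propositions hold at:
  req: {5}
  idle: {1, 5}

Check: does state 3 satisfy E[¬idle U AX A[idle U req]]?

Sat(¬idle) = {0, 2, 3, 4}
A[idle U req]: least fixpoint, start Z0 = Sat(req) = {5}, add states in Sat(idle) with every successor in Z. Z1 = {1, 5}; fixed.
Sat(A[idle U req]) = {1, 5}
Sat(AX A[idle U req]) = {s : every successor in {1, 5}} = {1}
E[¬idle U AX A[idle U req]]: least fixpoint, start Z0 = Sat(AX A[idle U req]) = {1}, add states in Sat(¬idle) with some successor in Z. Z1 = {1, 2}; Z2 = {1, 2, 3, 4}; Z3 = {0, 1, 2, 3, 4}; fixed.
Sat(E[¬idle U AX A[idle U req]]) = {0, 1, 2, 3, 4}
3 ∈ Sat(E[¬idle U AX A[idle U req]]) = {0, 1, 2, 3, 4}, so the formula holds at 3.

Yes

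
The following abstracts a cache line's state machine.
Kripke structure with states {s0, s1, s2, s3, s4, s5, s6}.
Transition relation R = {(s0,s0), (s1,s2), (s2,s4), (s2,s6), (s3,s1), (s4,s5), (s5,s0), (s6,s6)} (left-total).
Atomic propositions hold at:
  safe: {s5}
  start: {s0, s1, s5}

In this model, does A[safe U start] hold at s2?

A[safe U start]: least fixpoint, start Z0 = Sat(start) = {s0, s1, s5}, add states in Sat(safe) with every successor in Z. Already a fixed point.
Sat(A[safe U start]) = {s0, s1, s5}
s2 ∉ Sat(A[safe U start]) = {s0, s1, s5}, so the formula does not hold at s2.

No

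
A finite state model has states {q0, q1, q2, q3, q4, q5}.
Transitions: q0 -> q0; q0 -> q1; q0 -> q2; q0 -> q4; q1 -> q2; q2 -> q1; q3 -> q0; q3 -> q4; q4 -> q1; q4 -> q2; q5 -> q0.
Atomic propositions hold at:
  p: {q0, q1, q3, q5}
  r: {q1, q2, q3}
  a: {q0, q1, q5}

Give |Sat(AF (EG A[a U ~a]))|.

Sat(~a) = {q2, q3, q4}
A[a U ~a]: least fixpoint, start Z0 = Sat(~a) = {q2, q3, q4}, add states in Sat(a) with every successor in Z. Z1 = {q1, q2, q3, q4}; fixed.
Sat(A[a U ~a]) = {q1, q2, q3, q4}
EG A[a U ~a]: greatest fixpoint, start Z0 = {q1, q2, q3, q4}, keep only states in Sat with some successor in Z. Already a fixed point.
Sat(EG A[a U ~a]) = {q1, q2, q3, q4}
AF (EG A[a U ~a]): least fixpoint, start Z0 = {q1, q2, q3, q4}, add states with every successor in Z. Already a fixed point.
Sat(AF (EG A[a U ~a])) = {q1, q2, q3, q4}
|Sat(AF (EG A[a U ~a]))| = |{q1, q2, q3, q4}| = 4.

4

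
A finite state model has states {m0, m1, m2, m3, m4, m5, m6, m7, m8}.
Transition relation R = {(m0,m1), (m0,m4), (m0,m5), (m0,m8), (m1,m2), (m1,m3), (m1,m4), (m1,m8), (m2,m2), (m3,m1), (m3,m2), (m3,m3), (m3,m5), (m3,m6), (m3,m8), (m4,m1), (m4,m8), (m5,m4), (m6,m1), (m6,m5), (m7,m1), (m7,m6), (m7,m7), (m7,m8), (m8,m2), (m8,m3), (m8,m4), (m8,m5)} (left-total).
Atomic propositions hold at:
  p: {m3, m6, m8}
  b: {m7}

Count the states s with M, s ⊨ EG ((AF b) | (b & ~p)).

1

AF b: least fixpoint, start Z0 = {m7}, add states with every successor in Z. Already a fixed point.
Sat(AF b) = {m7}
Sat(~p) = {m0, m1, m2, m4, m5, m7}
Sat(b & ~p) = {m7}
Sat((AF b) | (b & ~p)) = {m7}
EG ((AF b) | (b & ~p)): greatest fixpoint, start Z0 = {m7}, keep only states in Sat with some successor in Z. Already a fixed point.
Sat(EG ((AF b) | (b & ~p))) = {m7}
|Sat(EG ((AF b) | (b & ~p)))| = |{m7}| = 1.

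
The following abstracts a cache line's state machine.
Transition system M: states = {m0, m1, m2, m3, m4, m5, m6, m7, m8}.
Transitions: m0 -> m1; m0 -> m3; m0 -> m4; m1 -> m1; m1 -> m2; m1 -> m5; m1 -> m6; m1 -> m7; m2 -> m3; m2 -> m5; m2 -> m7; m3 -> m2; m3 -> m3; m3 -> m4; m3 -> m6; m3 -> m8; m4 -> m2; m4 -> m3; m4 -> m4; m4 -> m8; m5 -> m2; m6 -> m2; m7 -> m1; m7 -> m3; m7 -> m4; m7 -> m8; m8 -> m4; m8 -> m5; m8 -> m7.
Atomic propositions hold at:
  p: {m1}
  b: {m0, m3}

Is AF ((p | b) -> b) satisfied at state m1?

No

Sat(p | b) = {m0, m1, m3}
Sat((p | b) -> b) = {m0, m2, m3, m4, m5, m6, m7, m8}
AF ((p | b) -> b): least fixpoint, start Z0 = {m0, m2, m3, m4, m5, m6, m7, m8}, add states with every successor in Z. Already a fixed point.
Sat(AF ((p | b) -> b)) = {m0, m2, m3, m4, m5, m6, m7, m8}
m1 ∉ Sat(AF ((p | b) -> b)) = {m0, m2, m3, m4, m5, m6, m7, m8}, so the formula does not hold at m1.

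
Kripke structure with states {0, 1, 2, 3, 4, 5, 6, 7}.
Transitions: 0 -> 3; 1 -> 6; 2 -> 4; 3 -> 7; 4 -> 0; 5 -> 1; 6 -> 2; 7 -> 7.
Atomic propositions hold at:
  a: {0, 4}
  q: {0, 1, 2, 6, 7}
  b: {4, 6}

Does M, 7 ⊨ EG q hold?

Yes

EG q: greatest fixpoint, start Z0 = {0, 1, 2, 6, 7}, keep only states in Sat with some successor in Z. Z1 = {1, 6, 7}; Z2 = {1, 7}; Z3 = {7}; fixed.
Sat(EG q) = {7}
7 ∈ Sat(EG q) = {7}, so the formula holds at 7.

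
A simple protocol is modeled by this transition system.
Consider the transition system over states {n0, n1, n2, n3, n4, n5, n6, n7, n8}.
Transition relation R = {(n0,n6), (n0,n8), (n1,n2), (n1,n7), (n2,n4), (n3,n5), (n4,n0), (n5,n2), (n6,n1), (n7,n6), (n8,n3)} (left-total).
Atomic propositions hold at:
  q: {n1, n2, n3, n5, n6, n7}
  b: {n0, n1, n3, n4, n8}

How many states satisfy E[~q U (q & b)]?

5

Sat(~q) = {n0, n4, n8}
Sat(q & b) = {n1, n3}
E[~q U (q & b)]: least fixpoint, start Z0 = Sat((q & b)) = {n1, n3}, add states in Sat(~q) with some successor in Z. Z1 = {n1, n3, n8}; Z2 = {n0, n1, n3, n8}; Z3 = {n0, n1, n3, n4, n8}; fixed.
Sat(E[~q U (q & b)]) = {n0, n1, n3, n4, n8}
|Sat(E[~q U (q & b)])| = |{n0, n1, n3, n4, n8}| = 5.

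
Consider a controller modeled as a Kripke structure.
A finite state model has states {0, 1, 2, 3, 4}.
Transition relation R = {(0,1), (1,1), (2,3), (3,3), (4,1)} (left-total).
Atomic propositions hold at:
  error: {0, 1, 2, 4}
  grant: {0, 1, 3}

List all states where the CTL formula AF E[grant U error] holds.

E[grant U error]: least fixpoint, start Z0 = Sat(error) = {0, 1, 2, 4}, add states in Sat(grant) with some successor in Z. Already a fixed point.
Sat(E[grant U error]) = {0, 1, 2, 4}
AF E[grant U error]: least fixpoint, start Z0 = {0, 1, 2, 4}, add states with every successor in Z. Already a fixed point.
Sat(AF E[grant U error]) = {0, 1, 2, 4}

{0, 1, 2, 4}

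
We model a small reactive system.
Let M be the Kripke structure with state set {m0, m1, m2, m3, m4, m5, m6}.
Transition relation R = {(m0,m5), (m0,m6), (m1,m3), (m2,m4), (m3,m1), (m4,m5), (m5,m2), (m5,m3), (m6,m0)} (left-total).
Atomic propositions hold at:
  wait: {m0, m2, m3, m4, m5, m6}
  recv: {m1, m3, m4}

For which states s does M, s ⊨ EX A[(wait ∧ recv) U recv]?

{m1, m2, m3, m5}

Sat(wait ∧ recv) = {m3, m4}
A[(wait ∧ recv) U recv]: least fixpoint, start Z0 = Sat(recv) = {m1, m3, m4}, add states in Sat(wait ∧ recv) with every successor in Z. Already a fixed point.
Sat(A[(wait ∧ recv) U recv]) = {m1, m3, m4}
Sat(EX A[(wait ∧ recv) U recv]) = {s : some successor in {m1, m3, m4}} = {m1, m2, m3, m5}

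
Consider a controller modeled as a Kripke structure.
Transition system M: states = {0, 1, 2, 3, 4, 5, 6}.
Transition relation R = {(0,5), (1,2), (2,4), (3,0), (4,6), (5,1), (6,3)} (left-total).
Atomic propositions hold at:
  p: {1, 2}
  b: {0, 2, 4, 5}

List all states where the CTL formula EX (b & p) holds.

Sat(b & p) = {2}
Sat(EX (b & p)) = {s : some successor in {2}} = {1}

{1}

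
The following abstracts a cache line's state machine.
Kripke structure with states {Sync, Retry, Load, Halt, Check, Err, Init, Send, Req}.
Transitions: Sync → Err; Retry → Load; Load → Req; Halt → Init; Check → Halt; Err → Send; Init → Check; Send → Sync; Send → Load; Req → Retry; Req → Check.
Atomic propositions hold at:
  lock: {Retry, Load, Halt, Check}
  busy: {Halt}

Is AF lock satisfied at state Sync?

AF lock: least fixpoint, start Z0 = {Retry, Load, Halt, Check}, add states with every successor in Z. Z1 = {Retry, Load, Halt, Check, Init, Req}; fixed.
Sat(AF lock) = {Retry, Load, Halt, Check, Init, Req}
Sync ∉ Sat(AF lock) = {Retry, Load, Halt, Check, Init, Req}, so the formula does not hold at Sync.

No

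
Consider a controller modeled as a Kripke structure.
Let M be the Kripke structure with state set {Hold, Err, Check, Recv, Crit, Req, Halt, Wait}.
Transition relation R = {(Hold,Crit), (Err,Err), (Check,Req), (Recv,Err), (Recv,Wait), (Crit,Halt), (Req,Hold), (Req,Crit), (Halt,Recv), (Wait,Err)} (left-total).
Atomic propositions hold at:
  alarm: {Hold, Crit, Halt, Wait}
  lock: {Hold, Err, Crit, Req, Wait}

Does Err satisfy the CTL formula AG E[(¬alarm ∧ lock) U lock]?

Yes

Sat(¬alarm) = {Err, Check, Recv, Req}
Sat(¬alarm ∧ lock) = {Err, Req}
E[(¬alarm ∧ lock) U lock]: least fixpoint, start Z0 = Sat(lock) = {Hold, Err, Crit, Req, Wait}, add states in Sat(¬alarm ∧ lock) with some successor in Z. Already a fixed point.
Sat(E[(¬alarm ∧ lock) U lock]) = {Hold, Err, Crit, Req, Wait}
AG E[(¬alarm ∧ lock) U lock]: greatest fixpoint, start Z0 = {Hold, Err, Crit, Req, Wait}, keep only states in Sat with every successor in Z. Z1 = {Hold, Err, Req, Wait}; Z2 = {Err, Wait}; fixed.
Sat(AG E[(¬alarm ∧ lock) U lock]) = {Err, Wait}
Err ∈ Sat(AG E[(¬alarm ∧ lock) U lock]) = {Err, Wait}, so the formula holds at Err.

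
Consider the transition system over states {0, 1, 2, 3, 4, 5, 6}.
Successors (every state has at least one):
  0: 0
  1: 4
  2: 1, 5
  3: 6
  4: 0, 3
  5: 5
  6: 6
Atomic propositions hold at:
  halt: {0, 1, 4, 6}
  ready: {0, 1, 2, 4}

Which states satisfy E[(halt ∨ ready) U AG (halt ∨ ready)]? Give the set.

{0, 1, 2, 4, 6}

Sat(halt ∨ ready) = {0, 1, 2, 4, 6}
AG (halt ∨ ready): greatest fixpoint, start Z0 = {0, 1, 2, 4, 6}, keep only states in Sat with every successor in Z. Z1 = {0, 1, 6}; Z2 = {0, 6}; fixed.
Sat(AG (halt ∨ ready)) = {0, 6}
E[(halt ∨ ready) U AG (halt ∨ ready)]: least fixpoint, start Z0 = Sat(AG (halt ∨ ready)) = {0, 6}, add states in Sat(halt ∨ ready) with some successor in Z. Z1 = {0, 4, 6}; Z2 = {0, 1, 4, 6}; Z3 = {0, 1, 2, 4, 6}; fixed.
Sat(E[(halt ∨ ready) U AG (halt ∨ ready)]) = {0, 1, 2, 4, 6}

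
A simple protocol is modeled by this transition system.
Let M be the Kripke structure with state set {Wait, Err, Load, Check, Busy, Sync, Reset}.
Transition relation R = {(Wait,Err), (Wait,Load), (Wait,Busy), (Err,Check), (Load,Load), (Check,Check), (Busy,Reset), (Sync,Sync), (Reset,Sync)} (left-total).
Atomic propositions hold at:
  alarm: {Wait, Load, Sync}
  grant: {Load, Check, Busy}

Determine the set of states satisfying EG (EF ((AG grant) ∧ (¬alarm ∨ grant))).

{Wait, Err, Load, Check}

AG grant: greatest fixpoint, start Z0 = {Load, Check, Busy}, keep only states in Sat with every successor in Z. Z1 = {Load, Check}; fixed.
Sat(AG grant) = {Load, Check}
Sat(¬alarm) = {Err, Check, Busy, Reset}
Sat(¬alarm ∨ grant) = {Err, Load, Check, Busy, Reset}
Sat((AG grant) ∧ (¬alarm ∨ grant)) = {Load, Check}
EF ((AG grant) ∧ (¬alarm ∨ grant)): least fixpoint, start Z0 = {Load, Check}, add states with some successor in Z. Z1 = {Wait, Err, Load, Check}; fixed.
Sat(EF ((AG grant) ∧ (¬alarm ∨ grant))) = {Wait, Err, Load, Check}
EG (EF ((AG grant) ∧ (¬alarm ∨ grant))): greatest fixpoint, start Z0 = {Wait, Err, Load, Check}, keep only states in Sat with some successor in Z. Already a fixed point.
Sat(EG (EF ((AG grant) ∧ (¬alarm ∨ grant)))) = {Wait, Err, Load, Check}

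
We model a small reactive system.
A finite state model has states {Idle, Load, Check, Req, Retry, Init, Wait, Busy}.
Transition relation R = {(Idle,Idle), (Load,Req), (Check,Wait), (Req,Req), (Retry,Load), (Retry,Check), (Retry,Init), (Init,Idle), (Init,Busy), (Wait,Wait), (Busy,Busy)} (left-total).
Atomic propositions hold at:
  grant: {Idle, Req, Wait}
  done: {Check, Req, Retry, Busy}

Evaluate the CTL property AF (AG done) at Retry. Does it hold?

No

AG done: greatest fixpoint, start Z0 = {Check, Req, Retry, Busy}, keep only states in Sat with every successor in Z. Z1 = {Req, Busy}; fixed.
Sat(AG done) = {Req, Busy}
AF (AG done): least fixpoint, start Z0 = {Req, Busy}, add states with every successor in Z. Z1 = {Load, Req, Busy}; fixed.
Sat(AF (AG done)) = {Load, Req, Busy}
Retry ∉ Sat(AF (AG done)) = {Load, Req, Busy}, so the formula does not hold at Retry.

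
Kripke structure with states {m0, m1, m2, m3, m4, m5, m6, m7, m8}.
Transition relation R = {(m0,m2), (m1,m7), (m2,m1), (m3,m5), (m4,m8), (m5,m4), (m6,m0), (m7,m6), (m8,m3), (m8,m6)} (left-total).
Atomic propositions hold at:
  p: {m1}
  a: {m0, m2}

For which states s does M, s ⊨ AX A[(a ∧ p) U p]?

Sat(a ∧ p) = ∅
A[(a ∧ p) U p]: least fixpoint, start Z0 = Sat(p) = {m1}, add states in Sat(a ∧ p) with every successor in Z. Already a fixed point.
Sat(A[(a ∧ p) U p]) = {m1}
Sat(AX A[(a ∧ p) U p]) = {s : every successor in {m1}} = {m2}

{m2}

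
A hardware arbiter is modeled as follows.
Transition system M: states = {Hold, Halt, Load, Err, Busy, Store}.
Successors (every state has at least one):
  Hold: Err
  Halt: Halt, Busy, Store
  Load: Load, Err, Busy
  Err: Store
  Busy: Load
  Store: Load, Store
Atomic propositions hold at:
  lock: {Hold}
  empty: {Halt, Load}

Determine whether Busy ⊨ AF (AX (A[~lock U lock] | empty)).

Sat(~lock) = {Halt, Load, Err, Busy, Store}
A[~lock U lock]: least fixpoint, start Z0 = Sat(lock) = {Hold}, add states in Sat(~lock) with every successor in Z. Already a fixed point.
Sat(A[~lock U lock]) = {Hold}
Sat(A[~lock U lock] | empty) = {Hold, Halt, Load}
Sat(AX (A[~lock U lock] | empty)) = {s : every successor in {Hold, Halt, Load}} = {Busy}
AF (AX (A[~lock U lock] | empty)): least fixpoint, start Z0 = {Busy}, add states with every successor in Z. Already a fixed point.
Sat(AF (AX (A[~lock U lock] | empty))) = {Busy}
Busy ∈ Sat(AF (AX (A[~lock U lock] | empty))) = {Busy}, so the formula holds at Busy.

Yes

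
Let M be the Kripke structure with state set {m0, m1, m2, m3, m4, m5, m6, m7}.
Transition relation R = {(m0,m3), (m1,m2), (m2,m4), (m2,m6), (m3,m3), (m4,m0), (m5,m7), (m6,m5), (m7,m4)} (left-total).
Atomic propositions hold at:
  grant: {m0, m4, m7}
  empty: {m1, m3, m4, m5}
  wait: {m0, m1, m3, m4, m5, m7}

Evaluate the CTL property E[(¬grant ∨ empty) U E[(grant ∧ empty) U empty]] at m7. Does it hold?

No

Sat(¬grant) = {m1, m2, m3, m5, m6}
Sat(¬grant ∨ empty) = {m1, m2, m3, m4, m5, m6}
Sat(grant ∧ empty) = {m4}
E[(grant ∧ empty) U empty]: least fixpoint, start Z0 = Sat(empty) = {m1, m3, m4, m5}, add states in Sat(grant ∧ empty) with some successor in Z. Already a fixed point.
Sat(E[(grant ∧ empty) U empty]) = {m1, m3, m4, m5}
E[(¬grant ∨ empty) U E[(grant ∧ empty) U empty]]: least fixpoint, start Z0 = Sat(E[(grant ∧ empty) U empty]) = {m1, m3, m4, m5}, add states in Sat(¬grant ∨ empty) with some successor in Z. Z1 = {m1, m2, m3, m4, m5, m6}; fixed.
Sat(E[(¬grant ∨ empty) U E[(grant ∧ empty) U empty]]) = {m1, m2, m3, m4, m5, m6}
m7 ∉ Sat(E[(¬grant ∨ empty) U E[(grant ∧ empty) U empty]]) = {m1, m2, m3, m4, m5, m6}, so the formula does not hold at m7.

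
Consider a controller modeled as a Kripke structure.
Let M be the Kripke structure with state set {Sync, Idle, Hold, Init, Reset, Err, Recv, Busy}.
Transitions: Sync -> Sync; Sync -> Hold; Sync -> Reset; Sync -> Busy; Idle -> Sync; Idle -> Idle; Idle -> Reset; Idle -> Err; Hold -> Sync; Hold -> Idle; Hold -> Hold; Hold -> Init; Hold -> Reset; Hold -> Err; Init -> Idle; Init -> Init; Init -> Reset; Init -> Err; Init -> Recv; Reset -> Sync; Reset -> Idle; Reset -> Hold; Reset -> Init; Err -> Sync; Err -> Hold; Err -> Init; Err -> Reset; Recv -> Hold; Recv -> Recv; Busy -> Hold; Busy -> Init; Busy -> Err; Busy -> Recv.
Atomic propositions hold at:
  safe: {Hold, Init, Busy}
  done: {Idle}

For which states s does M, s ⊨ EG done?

{Idle}

EG done: greatest fixpoint, start Z0 = {Idle}, keep only states in Sat with some successor in Z. Already a fixed point.
Sat(EG done) = {Idle}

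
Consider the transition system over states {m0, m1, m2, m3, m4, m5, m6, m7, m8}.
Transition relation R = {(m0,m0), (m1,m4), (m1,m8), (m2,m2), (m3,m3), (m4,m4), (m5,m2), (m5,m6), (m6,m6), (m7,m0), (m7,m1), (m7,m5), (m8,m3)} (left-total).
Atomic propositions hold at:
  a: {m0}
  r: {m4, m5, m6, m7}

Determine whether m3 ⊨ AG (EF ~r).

Yes

Sat(~r) = {m0, m1, m2, m3, m8}
EF ~r: least fixpoint, start Z0 = {m0, m1, m2, m3, m8}, add states with some successor in Z. Z1 = {m0, m1, m2, m3, m5, m7, m8}; fixed.
Sat(EF ~r) = {m0, m1, m2, m3, m5, m7, m8}
AG (EF ~r): greatest fixpoint, start Z0 = {m0, m1, m2, m3, m5, m7, m8}, keep only states in Sat with every successor in Z. Z1 = {m0, m2, m3, m7, m8}; Z2 = {m0, m2, m3, m8}; fixed.
Sat(AG (EF ~r)) = {m0, m2, m3, m8}
m3 ∈ Sat(AG (EF ~r)) = {m0, m2, m3, m8}, so the formula holds at m3.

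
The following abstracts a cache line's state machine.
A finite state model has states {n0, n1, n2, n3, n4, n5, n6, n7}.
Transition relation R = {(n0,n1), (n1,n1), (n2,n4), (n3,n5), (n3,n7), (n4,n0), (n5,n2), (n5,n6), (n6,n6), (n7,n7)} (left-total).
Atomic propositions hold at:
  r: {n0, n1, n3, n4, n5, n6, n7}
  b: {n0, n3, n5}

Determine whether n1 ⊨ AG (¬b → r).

Yes

Sat(¬b) = {n1, n2, n4, n6, n7}
Sat(¬b → r) = {n0, n1, n3, n4, n5, n6, n7}
AG (¬b → r): greatest fixpoint, start Z0 = {n0, n1, n3, n4, n5, n6, n7}, keep only states in Sat with every successor in Z. Z1 = {n0, n1, n3, n4, n6, n7}; Z2 = {n0, n1, n4, n6, n7}; fixed.
Sat(AG (¬b → r)) = {n0, n1, n4, n6, n7}
n1 ∈ Sat(AG (¬b → r)) = {n0, n1, n4, n6, n7}, so the formula holds at n1.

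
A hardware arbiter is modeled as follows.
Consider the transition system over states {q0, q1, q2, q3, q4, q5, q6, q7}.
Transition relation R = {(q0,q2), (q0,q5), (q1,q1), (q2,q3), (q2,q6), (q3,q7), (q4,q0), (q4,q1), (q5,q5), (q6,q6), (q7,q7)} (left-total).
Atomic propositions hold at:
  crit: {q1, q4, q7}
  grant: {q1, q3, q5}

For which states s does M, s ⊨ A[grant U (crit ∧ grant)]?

{q1}

Sat(crit ∧ grant) = {q1}
A[grant U (crit ∧ grant)]: least fixpoint, start Z0 = Sat((crit ∧ grant)) = {q1}, add states in Sat(grant) with every successor in Z. Already a fixed point.
Sat(A[grant U (crit ∧ grant)]) = {q1}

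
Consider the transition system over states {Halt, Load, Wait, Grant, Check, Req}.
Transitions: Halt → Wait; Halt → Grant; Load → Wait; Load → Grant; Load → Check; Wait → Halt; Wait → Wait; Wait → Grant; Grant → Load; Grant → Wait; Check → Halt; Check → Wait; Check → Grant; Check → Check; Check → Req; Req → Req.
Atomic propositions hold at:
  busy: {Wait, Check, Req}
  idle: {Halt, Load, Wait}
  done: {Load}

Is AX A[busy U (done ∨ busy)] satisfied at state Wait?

Sat(done ∨ busy) = {Load, Wait, Check, Req}
A[busy U (done ∨ busy)]: least fixpoint, start Z0 = Sat((done ∨ busy)) = {Load, Wait, Check, Req}, add states in Sat(busy) with every successor in Z. Already a fixed point.
Sat(A[busy U (done ∨ busy)]) = {Load, Wait, Check, Req}
Sat(AX A[busy U (done ∨ busy)]) = {s : every successor in {Load, Wait, Check, Req}} = {Grant, Req}
Wait ∉ Sat(AX A[busy U (done ∨ busy)]) = {Grant, Req}, so the formula does not hold at Wait.

No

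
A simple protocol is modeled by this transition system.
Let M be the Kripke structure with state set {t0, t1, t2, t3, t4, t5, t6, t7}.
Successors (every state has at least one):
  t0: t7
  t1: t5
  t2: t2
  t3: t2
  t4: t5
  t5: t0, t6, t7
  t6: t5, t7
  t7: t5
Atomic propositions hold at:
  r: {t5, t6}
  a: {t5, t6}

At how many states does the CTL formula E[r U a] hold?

2

E[r U a]: least fixpoint, start Z0 = Sat(a) = {t5, t6}, add states in Sat(r) with some successor in Z. Already a fixed point.
Sat(E[r U a]) = {t5, t6}
|Sat(E[r U a])| = |{t5, t6}| = 2.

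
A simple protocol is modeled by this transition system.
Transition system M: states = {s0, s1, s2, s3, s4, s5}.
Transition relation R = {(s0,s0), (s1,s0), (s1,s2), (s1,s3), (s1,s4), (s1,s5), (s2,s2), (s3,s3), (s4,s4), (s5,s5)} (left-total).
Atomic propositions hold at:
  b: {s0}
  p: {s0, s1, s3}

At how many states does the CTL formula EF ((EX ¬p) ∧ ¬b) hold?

Sat(¬p) = {s2, s4, s5}
Sat(EX ¬p) = {s : some successor in {s2, s4, s5}} = {s1, s2, s4, s5}
Sat(¬b) = {s1, s2, s3, s4, s5}
Sat((EX ¬p) ∧ ¬b) = {s1, s2, s4, s5}
EF ((EX ¬p) ∧ ¬b): least fixpoint, start Z0 = {s1, s2, s4, s5}, add states with some successor in Z. Already a fixed point.
Sat(EF ((EX ¬p) ∧ ¬b)) = {s1, s2, s4, s5}
|Sat(EF ((EX ¬p) ∧ ¬b))| = |{s1, s2, s4, s5}| = 4.

4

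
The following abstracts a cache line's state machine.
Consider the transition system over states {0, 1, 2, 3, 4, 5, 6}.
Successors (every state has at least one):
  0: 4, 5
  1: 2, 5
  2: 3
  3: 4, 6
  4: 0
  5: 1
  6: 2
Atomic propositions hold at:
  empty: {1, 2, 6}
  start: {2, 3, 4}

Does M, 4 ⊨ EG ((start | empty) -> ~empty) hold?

Sat(start | empty) = {1, 2, 3, 4, 6}
Sat(~empty) = {0, 3, 4, 5}
Sat((start | empty) -> ~empty) = {0, 3, 4, 5}
EG ((start | empty) -> ~empty): greatest fixpoint, start Z0 = {0, 3, 4, 5}, keep only states in Sat with some successor in Z. Z1 = {0, 3, 4}; fixed.
Sat(EG ((start | empty) -> ~empty)) = {0, 3, 4}
4 ∈ Sat(EG ((start | empty) -> ~empty)) = {0, 3, 4}, so the formula holds at 4.

Yes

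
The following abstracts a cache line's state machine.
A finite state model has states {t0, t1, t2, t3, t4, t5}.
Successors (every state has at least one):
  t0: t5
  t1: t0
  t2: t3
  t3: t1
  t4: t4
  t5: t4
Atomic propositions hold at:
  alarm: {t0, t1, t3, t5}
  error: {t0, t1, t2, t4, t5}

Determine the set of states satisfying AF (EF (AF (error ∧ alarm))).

Sat(error ∧ alarm) = {t0, t1, t5}
AF (error ∧ alarm): least fixpoint, start Z0 = {t0, t1, t5}, add states with every successor in Z. Z1 = {t0, t1, t3, t5}; Z2 = {t0, t1, t2, t3, t5}; fixed.
Sat(AF (error ∧ alarm)) = {t0, t1, t2, t3, t5}
EF (AF (error ∧ alarm)): least fixpoint, start Z0 = {t0, t1, t2, t3, t5}, add states with some successor in Z. Already a fixed point.
Sat(EF (AF (error ∧ alarm))) = {t0, t1, t2, t3, t5}
AF (EF (AF (error ∧ alarm))): least fixpoint, start Z0 = {t0, t1, t2, t3, t5}, add states with every successor in Z. Already a fixed point.
Sat(AF (EF (AF (error ∧ alarm)))) = {t0, t1, t2, t3, t5}

{t0, t1, t2, t3, t5}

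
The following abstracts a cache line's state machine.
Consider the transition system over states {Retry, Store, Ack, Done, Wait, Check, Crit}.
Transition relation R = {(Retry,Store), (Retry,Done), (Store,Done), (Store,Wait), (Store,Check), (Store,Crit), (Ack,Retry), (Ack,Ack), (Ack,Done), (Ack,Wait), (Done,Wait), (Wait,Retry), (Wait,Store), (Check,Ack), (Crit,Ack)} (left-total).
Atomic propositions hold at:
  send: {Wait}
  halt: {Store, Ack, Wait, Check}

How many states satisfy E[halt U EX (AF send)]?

6

AF send: least fixpoint, start Z0 = {Wait}, add states with every successor in Z. Z1 = {Done, Wait}; fixed.
Sat(AF send) = {Done, Wait}
Sat(EX (AF send)) = {s : some successor in {Done, Wait}} = {Retry, Store, Ack, Done}
E[halt U EX (AF send)]: least fixpoint, start Z0 = Sat(EX (AF send)) = {Retry, Store, Ack, Done}, add states in Sat(halt) with some successor in Z. Z1 = {Retry, Store, Ack, Done, Wait, Check}; fixed.
Sat(E[halt U EX (AF send)]) = {Retry, Store, Ack, Done, Wait, Check}
|Sat(E[halt U EX (AF send)])| = |{Retry, Store, Ack, Done, Wait, Check}| = 6.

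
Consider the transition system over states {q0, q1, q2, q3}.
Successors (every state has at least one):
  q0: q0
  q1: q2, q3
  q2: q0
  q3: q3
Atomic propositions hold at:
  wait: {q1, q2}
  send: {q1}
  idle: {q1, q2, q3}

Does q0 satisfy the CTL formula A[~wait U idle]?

No

Sat(~wait) = {q0, q3}
A[~wait U idle]: least fixpoint, start Z0 = Sat(idle) = {q1, q2, q3}, add states in Sat(~wait) with every successor in Z. Already a fixed point.
Sat(A[~wait U idle]) = {q1, q2, q3}
q0 ∉ Sat(A[~wait U idle]) = {q1, q2, q3}, so the formula does not hold at q0.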